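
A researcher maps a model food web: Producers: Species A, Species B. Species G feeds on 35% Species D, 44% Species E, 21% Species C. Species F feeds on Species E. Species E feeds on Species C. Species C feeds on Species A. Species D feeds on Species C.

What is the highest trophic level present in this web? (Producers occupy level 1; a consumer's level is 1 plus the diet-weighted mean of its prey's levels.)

Species C: 1 + 1 = 2
Species D: 1 + 2 = 3
Species E: 1 + 2 = 3
Species F: 1 + 3 = 4
Species G: 1 + (0.35×3 + 0.44×3 + 0.21×2) = 3.79

4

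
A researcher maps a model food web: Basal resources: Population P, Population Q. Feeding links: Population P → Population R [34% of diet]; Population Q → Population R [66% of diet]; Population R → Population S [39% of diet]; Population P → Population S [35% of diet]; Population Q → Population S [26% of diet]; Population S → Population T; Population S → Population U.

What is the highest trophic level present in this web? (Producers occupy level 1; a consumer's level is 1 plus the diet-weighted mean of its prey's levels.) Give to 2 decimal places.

Population R: 1 + (0.34×1 + 0.66×1) = 2
Population S: 1 + (0.39×2 + 0.35×1 + 0.26×1) = 2.39
Population T: 1 + 2.39 = 3.39
Population U: 1 + 2.39 = 3.39

3.39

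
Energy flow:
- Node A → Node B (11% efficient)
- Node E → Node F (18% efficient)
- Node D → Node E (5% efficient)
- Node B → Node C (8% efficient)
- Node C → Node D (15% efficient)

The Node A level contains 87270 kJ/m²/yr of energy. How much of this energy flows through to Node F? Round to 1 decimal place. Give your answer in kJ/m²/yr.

1.0 kJ/m²/yr

Node B: 87270 × 0.11 = 9599.7 kJ/m²/yr
Node C: 9599.7 × 0.08 = 767.976 kJ/m²/yr
Node D: 767.976 × 0.15 = 115.1964 kJ/m²/yr
Node E: 115.1964 × 0.05 = 5.75982 kJ/m²/yr
Node F: 5.75982 × 0.18 = 1.0367676 kJ/m²/yr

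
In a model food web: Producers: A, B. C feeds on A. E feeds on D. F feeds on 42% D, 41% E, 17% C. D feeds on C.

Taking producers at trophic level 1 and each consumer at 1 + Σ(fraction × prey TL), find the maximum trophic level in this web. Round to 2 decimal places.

C: 1 + 1 = 2
D: 1 + 2 = 3
E: 1 + 3 = 4
F: 1 + (0.42×3 + 0.41×4 + 0.17×2) = 4.24

4.24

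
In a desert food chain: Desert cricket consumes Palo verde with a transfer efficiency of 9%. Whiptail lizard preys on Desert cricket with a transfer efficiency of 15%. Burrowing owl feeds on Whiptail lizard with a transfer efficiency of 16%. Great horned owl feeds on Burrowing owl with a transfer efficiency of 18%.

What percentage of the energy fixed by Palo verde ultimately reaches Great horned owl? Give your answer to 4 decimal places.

0.0389%

Product of link efficiencies: 0.09 × 0.15 × 0.16 × 0.18 = 0.0003888
As a percentage: 0.0003888 × 100 = 0.0389%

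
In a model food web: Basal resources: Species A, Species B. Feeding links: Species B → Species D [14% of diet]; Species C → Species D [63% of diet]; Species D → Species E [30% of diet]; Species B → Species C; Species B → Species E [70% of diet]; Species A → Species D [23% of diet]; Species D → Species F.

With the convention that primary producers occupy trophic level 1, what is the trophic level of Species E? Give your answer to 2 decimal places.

Species C: 1 + 1 = 2
Species D: 1 + (0.23×1 + 0.14×1 + 0.63×2) = 2.63
Species E: 1 + (0.7×1 + 0.3×2.63) = 2.489
Species F: 1 + 2.63 = 3.63

2.49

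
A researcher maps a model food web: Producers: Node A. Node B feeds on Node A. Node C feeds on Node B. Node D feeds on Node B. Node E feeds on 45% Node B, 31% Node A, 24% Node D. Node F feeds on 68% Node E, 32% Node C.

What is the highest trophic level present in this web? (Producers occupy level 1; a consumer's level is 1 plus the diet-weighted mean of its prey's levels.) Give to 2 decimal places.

Node B: 1 + 1 = 2
Node C: 1 + 2 = 3
Node D: 1 + 2 = 3
Node E: 1 + (0.45×2 + 0.31×1 + 0.24×3) = 2.93
Node F: 1 + (0.68×2.93 + 0.32×3) = 3.9524

3.95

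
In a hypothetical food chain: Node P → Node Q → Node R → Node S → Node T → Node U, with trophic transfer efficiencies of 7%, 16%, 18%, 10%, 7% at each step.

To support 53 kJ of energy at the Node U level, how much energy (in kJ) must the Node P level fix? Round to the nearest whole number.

3755669 kJ

Cumulative transfer efficiency: 0.07 × 0.16 × 0.18 × 0.1 × 0.07 = 0.000014112
Node P energy = 53 / 0.000014112 = 3755669 kJ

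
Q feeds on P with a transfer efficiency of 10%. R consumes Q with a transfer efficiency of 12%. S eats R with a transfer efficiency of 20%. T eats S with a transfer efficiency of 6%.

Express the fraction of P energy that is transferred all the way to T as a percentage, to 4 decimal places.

Product of link efficiencies: 0.1 × 0.12 × 0.2 × 0.06 = 0.000144
As a percentage: 0.000144 × 100 = 0.0144%

0.0144%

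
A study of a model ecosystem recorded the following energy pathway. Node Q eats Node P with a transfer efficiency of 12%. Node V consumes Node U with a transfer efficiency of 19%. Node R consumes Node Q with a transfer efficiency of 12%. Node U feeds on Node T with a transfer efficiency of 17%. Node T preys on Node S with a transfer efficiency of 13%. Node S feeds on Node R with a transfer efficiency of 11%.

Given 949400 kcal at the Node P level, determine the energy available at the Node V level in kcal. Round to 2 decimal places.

Node Q: 949400 × 0.12 = 113928 kcal
Node R: 113928 × 0.12 = 13671.36 kcal
Node S: 13671.36 × 0.11 = 1503.8496 kcal
Node T: 1503.8496 × 0.13 = 195.500448 kcal
Node U: 195.500448 × 0.17 = 33.23507616 kcal
Node V: 33.23507616 × 0.19 = 6.3146644704 kcal

6.31 kcal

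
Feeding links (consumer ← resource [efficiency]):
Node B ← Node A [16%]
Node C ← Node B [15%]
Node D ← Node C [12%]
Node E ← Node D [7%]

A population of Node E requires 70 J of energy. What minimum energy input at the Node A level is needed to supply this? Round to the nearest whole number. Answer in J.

347222 J

Cumulative transfer efficiency: 0.16 × 0.15 × 0.12 × 0.07 = 0.0002016
Node A energy = 70 / 0.0002016 = 347222 J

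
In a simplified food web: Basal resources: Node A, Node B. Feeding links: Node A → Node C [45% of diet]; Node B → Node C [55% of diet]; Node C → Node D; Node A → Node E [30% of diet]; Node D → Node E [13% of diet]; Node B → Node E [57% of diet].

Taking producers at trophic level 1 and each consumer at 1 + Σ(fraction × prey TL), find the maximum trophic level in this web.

3

Node C: 1 + (0.45×1 + 0.55×1) = 2
Node D: 1 + 2 = 3
Node E: 1 + (0.3×1 + 0.13×3 + 0.57×1) = 2.26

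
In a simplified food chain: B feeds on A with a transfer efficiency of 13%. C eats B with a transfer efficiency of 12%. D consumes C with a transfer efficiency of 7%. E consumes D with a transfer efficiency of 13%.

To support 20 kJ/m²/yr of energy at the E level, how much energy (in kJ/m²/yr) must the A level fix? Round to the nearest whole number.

140885 kJ/m²/yr

Cumulative transfer efficiency: 0.13 × 0.12 × 0.07 × 0.13 = 0.00014196
A energy = 20 / 0.00014196 = 140885 kJ/m²/yr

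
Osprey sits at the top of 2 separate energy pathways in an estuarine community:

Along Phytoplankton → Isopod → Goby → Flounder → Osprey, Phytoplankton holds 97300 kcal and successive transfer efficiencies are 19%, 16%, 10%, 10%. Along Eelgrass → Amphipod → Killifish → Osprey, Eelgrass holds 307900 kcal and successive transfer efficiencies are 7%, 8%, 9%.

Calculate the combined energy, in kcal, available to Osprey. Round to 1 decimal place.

Via Phytoplankton: 97300 × 0.19 × 0.16 × 0.1 × 0.1 = 29.5792 kcal
Via Eelgrass: 307900 × 0.07 × 0.08 × 0.09 = 155.1816 kcal
Total at Osprey: 29.5792 + 155.1816 = 184.7608 kcal

184.8 kcal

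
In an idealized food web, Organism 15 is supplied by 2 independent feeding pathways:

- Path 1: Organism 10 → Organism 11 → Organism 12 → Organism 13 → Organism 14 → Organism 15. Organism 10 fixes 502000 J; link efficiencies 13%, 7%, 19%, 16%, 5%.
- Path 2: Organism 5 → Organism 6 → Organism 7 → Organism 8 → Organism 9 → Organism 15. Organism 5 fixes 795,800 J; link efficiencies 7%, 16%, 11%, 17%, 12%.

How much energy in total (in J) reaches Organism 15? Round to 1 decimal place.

26.9 J

Path 1: 502000 × 0.13 × 0.07 × 0.19 × 0.16 × 0.05 = 6.943664 J
Path 2: 795800 × 0.07 × 0.16 × 0.11 × 0.17 × 0.12 = 20.00068224 J
Total at Organism 15: 6.943664 + 20.00068224 = 26.94434624 J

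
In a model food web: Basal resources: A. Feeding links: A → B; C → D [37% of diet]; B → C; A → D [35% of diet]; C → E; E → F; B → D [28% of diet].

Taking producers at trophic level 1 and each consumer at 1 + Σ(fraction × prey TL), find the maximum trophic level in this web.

B: 1 + 1 = 2
C: 1 + 2 = 3
D: 1 + (0.28×2 + 0.37×3 + 0.35×1) = 3.02
E: 1 + 3 = 4
F: 1 + 4 = 5

5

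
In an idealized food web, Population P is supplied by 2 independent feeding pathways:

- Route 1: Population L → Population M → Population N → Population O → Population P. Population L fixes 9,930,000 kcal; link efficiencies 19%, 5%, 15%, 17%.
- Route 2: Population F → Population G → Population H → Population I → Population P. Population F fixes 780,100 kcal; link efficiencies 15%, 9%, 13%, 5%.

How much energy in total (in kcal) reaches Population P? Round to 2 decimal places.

Route 1: 9930000 × 0.19 × 0.05 × 0.15 × 0.17 = 2405.5425 kcal
Route 2: 780100 × 0.15 × 0.09 × 0.13 × 0.05 = 68.453775 kcal
Total at Population P: 2405.5425 + 68.453775 = 2473.996275 kcal

2474.00 kcal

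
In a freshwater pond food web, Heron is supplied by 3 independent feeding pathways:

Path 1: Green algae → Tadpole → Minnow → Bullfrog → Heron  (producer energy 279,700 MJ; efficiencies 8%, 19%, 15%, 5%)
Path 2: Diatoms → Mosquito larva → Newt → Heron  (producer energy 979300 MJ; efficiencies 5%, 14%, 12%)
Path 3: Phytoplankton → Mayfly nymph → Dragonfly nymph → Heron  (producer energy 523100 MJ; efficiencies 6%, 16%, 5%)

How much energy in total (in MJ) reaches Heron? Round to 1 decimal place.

Path 1: 279700 × 0.08 × 0.19 × 0.15 × 0.05 = 31.8858 MJ
Path 2: 979300 × 0.05 × 0.14 × 0.12 = 822.612 MJ
Path 3: 523100 × 0.06 × 0.16 × 0.05 = 251.088 MJ
Total at Heron: 31.8858 + 822.612 + 251.088 = 1105.5858 MJ

1105.6 MJ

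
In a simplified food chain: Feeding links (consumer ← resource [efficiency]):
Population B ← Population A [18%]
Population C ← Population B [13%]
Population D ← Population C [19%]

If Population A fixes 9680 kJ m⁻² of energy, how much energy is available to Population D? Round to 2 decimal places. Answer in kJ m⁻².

Population B: 9680 × 0.18 = 1742.4 kJ m⁻²
Population C: 1742.4 × 0.13 = 226.512 kJ m⁻²
Population D: 226.512 × 0.19 = 43.03728 kJ m⁻²

43.04 kJ m⁻²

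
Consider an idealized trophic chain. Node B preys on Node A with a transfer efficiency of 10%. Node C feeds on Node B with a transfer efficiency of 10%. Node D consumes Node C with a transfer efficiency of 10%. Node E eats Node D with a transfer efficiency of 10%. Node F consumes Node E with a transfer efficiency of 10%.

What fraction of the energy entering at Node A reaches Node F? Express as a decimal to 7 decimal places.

0.0000100

Product of link efficiencies: 0.1 × 0.1 × 0.1 × 0.1 × 0.1 = 0.00001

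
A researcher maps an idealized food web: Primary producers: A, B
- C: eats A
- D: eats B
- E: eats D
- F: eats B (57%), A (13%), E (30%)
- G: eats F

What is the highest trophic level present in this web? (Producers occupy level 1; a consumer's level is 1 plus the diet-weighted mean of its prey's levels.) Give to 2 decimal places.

3.60

C: 1 + 1 = 2
D: 1 + 1 = 2
E: 1 + 2 = 3
F: 1 + (0.57×1 + 0.13×1 + 0.3×3) = 2.6
G: 1 + 2.6 = 3.6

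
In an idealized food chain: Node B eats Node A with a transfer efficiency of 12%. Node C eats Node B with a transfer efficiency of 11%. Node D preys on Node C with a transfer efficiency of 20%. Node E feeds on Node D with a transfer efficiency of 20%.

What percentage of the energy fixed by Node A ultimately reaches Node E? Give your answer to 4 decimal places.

0.0528%

Product of link efficiencies: 0.12 × 0.11 × 0.2 × 0.2 = 0.000528
As a percentage: 0.000528 × 100 = 0.0528%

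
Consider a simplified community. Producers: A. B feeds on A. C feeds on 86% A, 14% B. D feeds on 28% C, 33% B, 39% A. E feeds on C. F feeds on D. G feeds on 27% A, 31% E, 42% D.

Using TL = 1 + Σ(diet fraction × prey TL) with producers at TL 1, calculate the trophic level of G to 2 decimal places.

3.36

B: 1 + 1 = 2
C: 1 + (0.86×1 + 0.14×2) = 2.14
D: 1 + (0.28×2.14 + 0.33×2 + 0.39×1) = 2.6492
E: 1 + 2.14 = 3.14
F: 1 + 2.6492 = 3.6492
G: 1 + (0.27×1 + 0.31×3.14 + 0.42×2.6492) = 3.356064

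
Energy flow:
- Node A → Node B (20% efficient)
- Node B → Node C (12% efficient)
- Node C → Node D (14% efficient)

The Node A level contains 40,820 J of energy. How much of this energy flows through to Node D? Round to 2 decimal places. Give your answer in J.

137.16 J

Node B: 40820 × 0.2 = 8164 J
Node C: 8164 × 0.12 = 979.68 J
Node D: 979.68 × 0.14 = 137.1552 J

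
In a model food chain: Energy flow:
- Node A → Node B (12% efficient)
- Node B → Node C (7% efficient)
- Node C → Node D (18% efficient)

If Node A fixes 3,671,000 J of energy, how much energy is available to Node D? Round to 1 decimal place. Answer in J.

Node B: 3671000 × 0.12 = 440520 J
Node C: 440520 × 0.07 = 30836.4 J
Node D: 30836.4 × 0.18 = 5550.552 J

5550.6 J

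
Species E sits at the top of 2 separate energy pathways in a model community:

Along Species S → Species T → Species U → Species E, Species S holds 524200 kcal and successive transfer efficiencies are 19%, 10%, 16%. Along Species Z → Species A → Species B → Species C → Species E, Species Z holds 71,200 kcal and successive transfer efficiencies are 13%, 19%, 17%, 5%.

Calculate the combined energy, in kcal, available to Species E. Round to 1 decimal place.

Via Species S: 524200 × 0.19 × 0.1 × 0.16 = 1593.568 kcal
Via Species Z: 71200 × 0.13 × 0.19 × 0.17 × 0.05 = 14.94844 kcal
Total at Species E: 1593.568 + 14.94844 = 1608.51644 kcal

1608.5 kcal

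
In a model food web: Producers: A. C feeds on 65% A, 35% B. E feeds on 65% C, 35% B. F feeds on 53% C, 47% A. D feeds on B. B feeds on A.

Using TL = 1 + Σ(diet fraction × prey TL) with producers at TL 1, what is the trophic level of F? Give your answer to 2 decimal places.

2.72

B: 1 + 1 = 2
C: 1 + (0.65×1 + 0.35×2) = 2.35
D: 1 + 2 = 3
E: 1 + (0.65×2.35 + 0.35×2) = 3.2275
F: 1 + (0.53×2.35 + 0.47×1) = 2.7155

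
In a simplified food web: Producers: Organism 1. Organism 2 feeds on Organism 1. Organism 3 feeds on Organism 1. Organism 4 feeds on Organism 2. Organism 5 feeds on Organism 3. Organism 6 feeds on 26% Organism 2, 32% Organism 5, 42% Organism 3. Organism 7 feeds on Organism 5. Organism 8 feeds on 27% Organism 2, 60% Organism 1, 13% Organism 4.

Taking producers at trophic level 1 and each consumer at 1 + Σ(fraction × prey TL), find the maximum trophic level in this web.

Organism 2: 1 + 1 = 2
Organism 3: 1 + 1 = 2
Organism 4: 1 + 2 = 3
Organism 5: 1 + 2 = 3
Organism 6: 1 + (0.26×2 + 0.32×3 + 0.42×2) = 3.32
Organism 7: 1 + 3 = 4
Organism 8: 1 + (0.27×2 + 0.6×1 + 0.13×3) = 2.53

4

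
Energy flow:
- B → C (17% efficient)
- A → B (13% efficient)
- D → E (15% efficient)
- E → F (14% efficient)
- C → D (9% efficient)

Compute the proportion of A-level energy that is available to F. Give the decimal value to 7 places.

Product of link efficiencies: 0.13 × 0.17 × 0.09 × 0.15 × 0.14 = 0.000041769

0.0000418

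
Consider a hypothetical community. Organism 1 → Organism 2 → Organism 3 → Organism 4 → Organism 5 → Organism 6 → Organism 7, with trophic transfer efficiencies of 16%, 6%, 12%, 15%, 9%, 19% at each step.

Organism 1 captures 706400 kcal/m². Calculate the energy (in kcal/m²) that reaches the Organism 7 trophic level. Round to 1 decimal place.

2.1 kcal/m²

Organism 2: 706400 × 0.16 = 113024 kcal/m²
Organism 3: 113024 × 0.06 = 6781.44 kcal/m²
Organism 4: 6781.44 × 0.12 = 813.7728 kcal/m²
Organism 5: 813.7728 × 0.15 = 122.06592 kcal/m²
Organism 6: 122.06592 × 0.09 = 10.9859328 kcal/m²
Organism 7: 10.9859328 × 0.19 = 2.087327232 kcal/m²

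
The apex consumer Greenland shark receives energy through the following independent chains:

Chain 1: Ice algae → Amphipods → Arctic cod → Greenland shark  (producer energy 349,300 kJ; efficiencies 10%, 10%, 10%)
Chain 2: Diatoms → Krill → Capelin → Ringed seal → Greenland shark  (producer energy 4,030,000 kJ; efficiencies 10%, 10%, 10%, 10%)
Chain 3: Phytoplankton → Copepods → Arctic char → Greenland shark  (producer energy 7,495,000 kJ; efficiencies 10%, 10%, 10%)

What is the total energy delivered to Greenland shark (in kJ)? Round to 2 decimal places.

8247.30 kJ

Chain 1: 349300 × 0.1 × 0.1 × 0.1 = 349.3 kJ
Chain 2: 4030000 × 0.1 × 0.1 × 0.1 × 0.1 = 403 kJ
Chain 3: 7495000 × 0.1 × 0.1 × 0.1 = 7495 kJ
Total at Greenland shark: 349.3 + 403 + 7495 = 8247.3 kJ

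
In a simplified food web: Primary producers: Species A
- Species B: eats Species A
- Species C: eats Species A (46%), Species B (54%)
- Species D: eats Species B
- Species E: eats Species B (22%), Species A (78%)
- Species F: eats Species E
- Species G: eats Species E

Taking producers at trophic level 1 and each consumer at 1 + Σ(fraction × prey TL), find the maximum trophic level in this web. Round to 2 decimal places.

Species B: 1 + 1 = 2
Species C: 1 + (0.46×1 + 0.54×2) = 2.54
Species D: 1 + 2 = 3
Species E: 1 + (0.22×2 + 0.78×1) = 2.22
Species F: 1 + 2.22 = 3.22
Species G: 1 + 2.22 = 3.22

3.22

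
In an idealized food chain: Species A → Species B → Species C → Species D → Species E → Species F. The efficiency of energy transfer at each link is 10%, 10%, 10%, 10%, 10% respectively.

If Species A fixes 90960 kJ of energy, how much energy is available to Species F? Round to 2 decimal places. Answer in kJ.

0.91 kJ

Species B: 90960 × 0.1 = 9096 kJ
Species C: 9096 × 0.1 = 909.6 kJ
Species D: 909.6 × 0.1 = 90.96 kJ
Species E: 90.96 × 0.1 = 9.096 kJ
Species F: 9.096 × 0.1 = 0.9096 kJ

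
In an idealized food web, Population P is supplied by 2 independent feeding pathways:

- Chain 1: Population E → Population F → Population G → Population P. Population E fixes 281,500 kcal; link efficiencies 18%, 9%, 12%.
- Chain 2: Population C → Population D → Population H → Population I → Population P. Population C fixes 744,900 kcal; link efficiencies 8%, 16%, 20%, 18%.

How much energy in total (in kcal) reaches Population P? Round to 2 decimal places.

890.49 kcal

Chain 1: 281500 × 0.18 × 0.09 × 0.12 = 547.236 kcal
Chain 2: 744900 × 0.08 × 0.16 × 0.2 × 0.18 = 343.24992 kcal
Total at Population P: 547.236 + 343.24992 = 890.48592 kcal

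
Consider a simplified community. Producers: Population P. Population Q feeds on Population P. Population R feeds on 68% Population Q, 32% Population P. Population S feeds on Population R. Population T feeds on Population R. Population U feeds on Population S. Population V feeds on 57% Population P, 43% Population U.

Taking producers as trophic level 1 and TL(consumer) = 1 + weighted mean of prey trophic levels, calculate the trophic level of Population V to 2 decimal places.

Population Q: 1 + 1 = 2
Population R: 1 + (0.68×2 + 0.32×1) = 2.68
Population S: 1 + 2.68 = 3.68
Population T: 1 + 2.68 = 3.68
Population U: 1 + 3.68 = 4.68
Population V: 1 + (0.57×1 + 0.43×4.68) = 3.5824

3.58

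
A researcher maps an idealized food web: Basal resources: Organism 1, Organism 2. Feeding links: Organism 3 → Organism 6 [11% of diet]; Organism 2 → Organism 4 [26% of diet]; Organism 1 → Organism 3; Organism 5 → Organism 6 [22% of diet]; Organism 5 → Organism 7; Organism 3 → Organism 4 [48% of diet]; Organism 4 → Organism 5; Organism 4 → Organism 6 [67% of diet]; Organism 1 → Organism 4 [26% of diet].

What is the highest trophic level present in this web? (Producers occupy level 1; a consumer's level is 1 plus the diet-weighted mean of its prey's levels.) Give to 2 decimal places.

4.48

Organism 3: 1 + 1 = 2
Organism 4: 1 + (0.26×1 + 0.26×1 + 0.48×2) = 2.48
Organism 5: 1 + 2.48 = 3.48
Organism 6: 1 + (0.11×2 + 0.22×3.48 + 0.67×2.48) = 3.6472
Organism 7: 1 + 3.48 = 4.48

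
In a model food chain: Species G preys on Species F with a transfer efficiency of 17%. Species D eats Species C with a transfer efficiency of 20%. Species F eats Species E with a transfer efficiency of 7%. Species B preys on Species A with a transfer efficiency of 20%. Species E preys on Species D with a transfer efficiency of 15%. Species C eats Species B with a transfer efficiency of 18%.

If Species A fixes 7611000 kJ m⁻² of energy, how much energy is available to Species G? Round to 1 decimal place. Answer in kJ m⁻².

97.8 kJ m⁻²

Species B: 7611000 × 0.2 = 1522200 kJ m⁻²
Species C: 1522200 × 0.18 = 273996 kJ m⁻²
Species D: 273996 × 0.2 = 54799.2 kJ m⁻²
Species E: 54799.2 × 0.15 = 8219.88 kJ m⁻²
Species F: 8219.88 × 0.07 = 575.3916 kJ m⁻²
Species G: 575.3916 × 0.17 = 97.816572 kJ m⁻²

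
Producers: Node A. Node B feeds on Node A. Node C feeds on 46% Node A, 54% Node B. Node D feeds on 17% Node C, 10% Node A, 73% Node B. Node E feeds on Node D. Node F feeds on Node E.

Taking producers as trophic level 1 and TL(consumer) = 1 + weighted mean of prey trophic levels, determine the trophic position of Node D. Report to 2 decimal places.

Node B: 1 + 1 = 2
Node C: 1 + (0.46×1 + 0.54×2) = 2.54
Node D: 1 + (0.17×2.54 + 0.1×1 + 0.73×2) = 2.9918
Node E: 1 + 2.9918 = 3.9918
Node F: 1 + 3.9918 = 4.9918

2.99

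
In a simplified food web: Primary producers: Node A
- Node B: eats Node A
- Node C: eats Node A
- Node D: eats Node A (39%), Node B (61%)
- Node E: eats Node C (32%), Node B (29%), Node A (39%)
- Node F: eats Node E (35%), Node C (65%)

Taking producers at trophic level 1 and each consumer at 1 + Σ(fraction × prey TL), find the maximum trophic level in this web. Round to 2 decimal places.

Node B: 1 + 1 = 2
Node C: 1 + 1 = 2
Node D: 1 + (0.39×1 + 0.61×2) = 2.61
Node E: 1 + (0.32×2 + 0.29×2 + 0.39×1) = 2.61
Node F: 1 + (0.35×2.61 + 0.65×2) = 3.2135

3.21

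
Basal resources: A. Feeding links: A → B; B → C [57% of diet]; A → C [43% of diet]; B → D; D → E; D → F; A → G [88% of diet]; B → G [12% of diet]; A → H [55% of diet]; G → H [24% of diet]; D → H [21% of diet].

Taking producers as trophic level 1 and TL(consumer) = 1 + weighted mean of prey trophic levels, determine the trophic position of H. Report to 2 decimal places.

2.69

B: 1 + 1 = 2
C: 1 + (0.57×2 + 0.43×1) = 2.57
D: 1 + 2 = 3
E: 1 + 3 = 4
F: 1 + 3 = 4
G: 1 + (0.88×1 + 0.12×2) = 2.12
H: 1 + (0.55×1 + 0.24×2.12 + 0.21×3) = 2.6888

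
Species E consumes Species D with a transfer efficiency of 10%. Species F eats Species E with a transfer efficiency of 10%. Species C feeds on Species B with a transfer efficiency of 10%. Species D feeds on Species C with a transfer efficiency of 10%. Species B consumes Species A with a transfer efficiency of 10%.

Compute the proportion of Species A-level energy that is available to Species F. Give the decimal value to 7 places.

Product of link efficiencies: 0.1 × 0.1 × 0.1 × 0.1 × 0.1 = 0.00001

0.0000100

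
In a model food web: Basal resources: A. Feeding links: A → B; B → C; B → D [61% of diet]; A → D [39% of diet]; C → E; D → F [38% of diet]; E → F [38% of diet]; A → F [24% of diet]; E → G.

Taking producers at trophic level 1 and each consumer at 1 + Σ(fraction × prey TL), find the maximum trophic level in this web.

5

B: 1 + 1 = 2
C: 1 + 2 = 3
D: 1 + (0.61×2 + 0.39×1) = 2.61
E: 1 + 3 = 4
F: 1 + (0.38×2.61 + 0.38×4 + 0.24×1) = 3.7518
G: 1 + 4 = 5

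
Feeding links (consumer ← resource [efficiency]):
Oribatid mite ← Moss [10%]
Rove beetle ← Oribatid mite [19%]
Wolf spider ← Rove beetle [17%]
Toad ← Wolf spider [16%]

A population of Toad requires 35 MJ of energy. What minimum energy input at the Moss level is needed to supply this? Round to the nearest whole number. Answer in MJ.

Cumulative transfer efficiency: 0.1 × 0.19 × 0.17 × 0.16 = 0.0005168
Moss energy = 35 / 0.0005168 = 67724 MJ

67724 MJ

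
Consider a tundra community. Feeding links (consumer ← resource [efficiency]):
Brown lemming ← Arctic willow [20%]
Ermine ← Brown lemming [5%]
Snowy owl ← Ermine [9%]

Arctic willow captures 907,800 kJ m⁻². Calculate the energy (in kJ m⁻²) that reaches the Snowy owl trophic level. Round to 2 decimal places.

Brown lemming: 907800 × 0.2 = 181560 kJ m⁻²
Ermine: 181560 × 0.05 = 9078 kJ m⁻²
Snowy owl: 9078 × 0.09 = 817.02 kJ m⁻²

817.02 kJ m⁻²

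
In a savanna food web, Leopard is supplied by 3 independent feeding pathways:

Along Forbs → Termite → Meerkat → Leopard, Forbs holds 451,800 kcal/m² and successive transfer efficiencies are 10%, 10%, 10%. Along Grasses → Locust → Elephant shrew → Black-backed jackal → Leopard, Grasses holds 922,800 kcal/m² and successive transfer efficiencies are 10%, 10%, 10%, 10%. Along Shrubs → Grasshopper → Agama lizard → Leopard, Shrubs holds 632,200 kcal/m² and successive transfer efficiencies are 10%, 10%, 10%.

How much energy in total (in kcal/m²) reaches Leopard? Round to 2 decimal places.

Via Forbs: 451800 × 0.1 × 0.1 × 0.1 = 451.8 kcal/m²
Via Grasses: 922800 × 0.1 × 0.1 × 0.1 × 0.1 = 92.28 kcal/m²
Via Shrubs: 632200 × 0.1 × 0.1 × 0.1 = 632.2 kcal/m²
Total at Leopard: 451.8 + 92.28 + 632.2 = 1176.28 kcal/m²

1176.28 kcal/m²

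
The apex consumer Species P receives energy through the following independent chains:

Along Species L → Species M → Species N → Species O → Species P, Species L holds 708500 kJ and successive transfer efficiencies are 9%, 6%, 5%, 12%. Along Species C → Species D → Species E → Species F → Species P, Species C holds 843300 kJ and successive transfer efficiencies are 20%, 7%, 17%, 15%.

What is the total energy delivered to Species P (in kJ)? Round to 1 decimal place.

324.0 kJ

Via Species L: 708500 × 0.09 × 0.06 × 0.05 × 0.12 = 22.9554 kJ
Via Species C: 843300 × 0.2 × 0.07 × 0.17 × 0.15 = 301.0581 kJ
Total at Species P: 22.9554 + 301.0581 = 324.0135 kJ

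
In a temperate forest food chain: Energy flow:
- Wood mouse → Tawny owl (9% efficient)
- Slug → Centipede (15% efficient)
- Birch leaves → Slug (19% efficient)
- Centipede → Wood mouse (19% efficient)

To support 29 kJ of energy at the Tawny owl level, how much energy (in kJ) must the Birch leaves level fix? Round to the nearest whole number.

59505 kJ

Cumulative transfer efficiency: 0.19 × 0.15 × 0.19 × 0.09 = 0.00048735
Birch leaves energy = 29 / 0.00048735 = 59505 kJ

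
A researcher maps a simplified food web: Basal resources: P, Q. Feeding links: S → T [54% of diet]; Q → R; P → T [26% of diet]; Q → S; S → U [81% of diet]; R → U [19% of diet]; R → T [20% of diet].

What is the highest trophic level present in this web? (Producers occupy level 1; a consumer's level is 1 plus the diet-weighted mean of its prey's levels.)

3

R: 1 + 1 = 2
S: 1 + 1 = 2
T: 1 + (0.26×1 + 0.2×2 + 0.54×2) = 2.74
U: 1 + (0.81×2 + 0.19×2) = 3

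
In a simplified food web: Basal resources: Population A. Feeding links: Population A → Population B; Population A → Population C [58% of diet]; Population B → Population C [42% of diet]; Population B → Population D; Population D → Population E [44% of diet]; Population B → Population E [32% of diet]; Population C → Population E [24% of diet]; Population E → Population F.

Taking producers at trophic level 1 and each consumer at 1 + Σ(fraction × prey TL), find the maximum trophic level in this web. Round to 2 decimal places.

4.54

Population B: 1 + 1 = 2
Population C: 1 + (0.58×1 + 0.42×2) = 2.42
Population D: 1 + 2 = 3
Population E: 1 + (0.44×3 + 0.32×2 + 0.24×2.42) = 3.5408
Population F: 1 + 3.5408 = 4.5408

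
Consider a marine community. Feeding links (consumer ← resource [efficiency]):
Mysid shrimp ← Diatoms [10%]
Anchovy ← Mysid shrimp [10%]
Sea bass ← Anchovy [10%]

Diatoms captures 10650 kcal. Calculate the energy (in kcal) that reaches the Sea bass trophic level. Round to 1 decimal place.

10.7 kcal

Mysid shrimp: 10650 × 0.1 = 1065 kcal
Anchovy: 1065 × 0.1 = 106.5 kcal
Sea bass: 106.5 × 0.1 = 10.65 kcal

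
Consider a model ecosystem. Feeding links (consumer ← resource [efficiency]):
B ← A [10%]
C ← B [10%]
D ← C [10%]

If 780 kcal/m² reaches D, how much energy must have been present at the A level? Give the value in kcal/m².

780000 kcal/m²

Cumulative transfer efficiency: 0.1 × 0.1 × 0.1 = 0.001
A energy = 780 / 0.001 = 780000 kcal/m²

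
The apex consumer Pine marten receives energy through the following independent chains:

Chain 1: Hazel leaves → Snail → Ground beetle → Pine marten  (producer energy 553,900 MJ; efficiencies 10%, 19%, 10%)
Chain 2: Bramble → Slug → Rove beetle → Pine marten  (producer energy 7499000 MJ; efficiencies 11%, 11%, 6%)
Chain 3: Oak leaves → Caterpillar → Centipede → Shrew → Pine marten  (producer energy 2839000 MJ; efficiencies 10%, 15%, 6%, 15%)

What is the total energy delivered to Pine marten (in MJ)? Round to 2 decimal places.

Chain 1: 553900 × 0.1 × 0.19 × 0.1 = 1052.41 MJ
Chain 2: 7499000 × 0.11 × 0.11 × 0.06 = 5444.274 MJ
Chain 3: 2839000 × 0.1 × 0.15 × 0.06 × 0.15 = 383.265 MJ
Total at Pine marten: 1052.41 + 5444.274 + 383.265 = 6879.949 MJ

6879.95 MJ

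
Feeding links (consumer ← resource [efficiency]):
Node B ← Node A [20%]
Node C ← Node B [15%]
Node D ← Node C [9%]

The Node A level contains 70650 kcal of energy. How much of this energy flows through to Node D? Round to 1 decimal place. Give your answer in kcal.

190.8 kcal

Node B: 70650 × 0.2 = 14130 kcal
Node C: 14130 × 0.15 = 2119.5 kcal
Node D: 2119.5 × 0.09 = 190.755 kcal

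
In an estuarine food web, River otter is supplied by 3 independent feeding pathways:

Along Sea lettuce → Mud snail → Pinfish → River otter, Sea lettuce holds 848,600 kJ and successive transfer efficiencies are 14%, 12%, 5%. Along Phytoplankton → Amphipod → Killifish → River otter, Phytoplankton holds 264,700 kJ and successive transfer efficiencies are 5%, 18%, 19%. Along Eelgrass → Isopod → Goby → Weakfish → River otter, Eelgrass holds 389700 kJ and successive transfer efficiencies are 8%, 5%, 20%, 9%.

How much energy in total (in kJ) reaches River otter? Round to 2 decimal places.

1193.52 kJ

Via Sea lettuce: 848600 × 0.14 × 0.12 × 0.05 = 712.824 kJ
Via Phytoplankton: 264700 × 0.05 × 0.18 × 0.19 = 452.637 kJ
Via Eelgrass: 389700 × 0.08 × 0.05 × 0.2 × 0.09 = 28.0584 kJ
Total at River otter: 712.824 + 452.637 + 28.0584 = 1193.5194 kJ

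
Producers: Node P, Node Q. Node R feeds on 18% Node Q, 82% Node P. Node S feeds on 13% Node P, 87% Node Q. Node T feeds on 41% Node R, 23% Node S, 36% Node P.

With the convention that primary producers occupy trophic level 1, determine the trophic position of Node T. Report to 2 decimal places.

Node R: 1 + (0.18×1 + 0.82×1) = 2
Node S: 1 + (0.13×1 + 0.87×1) = 2
Node T: 1 + (0.41×2 + 0.23×2 + 0.36×1) = 2.64

2.64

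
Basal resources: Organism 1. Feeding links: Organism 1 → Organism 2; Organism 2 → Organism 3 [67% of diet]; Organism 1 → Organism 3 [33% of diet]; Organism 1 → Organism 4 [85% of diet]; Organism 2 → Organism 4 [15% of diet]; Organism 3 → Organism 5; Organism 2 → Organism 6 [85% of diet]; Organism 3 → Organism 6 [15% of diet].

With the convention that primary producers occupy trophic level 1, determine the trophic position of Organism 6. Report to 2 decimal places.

3.10

Organism 2: 1 + 1 = 2
Organism 3: 1 + (0.67×2 + 0.33×1) = 2.67
Organism 4: 1 + (0.85×1 + 0.15×2) = 2.15
Organism 5: 1 + 2.67 = 3.67
Organism 6: 1 + (0.85×2 + 0.15×2.67) = 3.1005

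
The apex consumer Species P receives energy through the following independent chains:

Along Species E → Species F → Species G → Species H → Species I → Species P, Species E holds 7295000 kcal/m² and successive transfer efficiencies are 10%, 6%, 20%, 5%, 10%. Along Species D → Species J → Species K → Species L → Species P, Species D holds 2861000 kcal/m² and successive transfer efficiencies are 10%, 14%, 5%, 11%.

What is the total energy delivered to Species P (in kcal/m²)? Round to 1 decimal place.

Via Species E: 7295000 × 0.1 × 0.06 × 0.2 × 0.05 × 0.1 = 43.77 kcal/m²
Via Species D: 2861000 × 0.1 × 0.14 × 0.05 × 0.11 = 220.297 kcal/m²
Total at Species P: 43.77 + 220.297 = 264.067 kcal/m²

264.1 kcal/m²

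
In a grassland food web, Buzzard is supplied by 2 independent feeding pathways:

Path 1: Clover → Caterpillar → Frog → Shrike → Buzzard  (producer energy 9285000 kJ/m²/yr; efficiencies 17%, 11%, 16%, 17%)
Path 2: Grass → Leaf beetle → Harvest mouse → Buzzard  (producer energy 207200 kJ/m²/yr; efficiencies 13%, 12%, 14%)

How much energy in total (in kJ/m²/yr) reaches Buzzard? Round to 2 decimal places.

Path 1: 9285000 × 0.17 × 0.11 × 0.16 × 0.17 = 4722.7224 kJ/m²/yr
Path 2: 207200 × 0.13 × 0.12 × 0.14 = 452.5248 kJ/m²/yr
Total at Buzzard: 4722.7224 + 452.5248 = 5175.2472 kJ/m²/yr

5175.25 kJ/m²/yr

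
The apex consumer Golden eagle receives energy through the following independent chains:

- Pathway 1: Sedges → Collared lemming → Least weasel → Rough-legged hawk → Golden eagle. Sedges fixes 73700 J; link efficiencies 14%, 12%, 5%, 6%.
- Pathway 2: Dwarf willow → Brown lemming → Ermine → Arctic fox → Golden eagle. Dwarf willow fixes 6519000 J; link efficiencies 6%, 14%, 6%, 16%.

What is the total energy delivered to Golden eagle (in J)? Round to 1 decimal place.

529.4 J

Pathway 1: 73700 × 0.14 × 0.12 × 0.05 × 0.06 = 3.71448 J
Pathway 2: 6519000 × 0.06 × 0.14 × 0.06 × 0.16 = 525.69216 J
Total at Golden eagle: 3.71448 + 525.69216 = 529.40664 J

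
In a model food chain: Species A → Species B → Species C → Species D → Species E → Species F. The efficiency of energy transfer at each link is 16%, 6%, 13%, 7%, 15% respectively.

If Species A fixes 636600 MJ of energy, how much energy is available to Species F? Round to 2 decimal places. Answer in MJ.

Species B: 636600 × 0.16 = 101856 MJ
Species C: 101856 × 0.06 = 6111.36 MJ
Species D: 6111.36 × 0.13 = 794.4768 MJ
Species E: 794.4768 × 0.07 = 55.613376 MJ
Species F: 55.613376 × 0.15 = 8.3420064 MJ

8.34 MJ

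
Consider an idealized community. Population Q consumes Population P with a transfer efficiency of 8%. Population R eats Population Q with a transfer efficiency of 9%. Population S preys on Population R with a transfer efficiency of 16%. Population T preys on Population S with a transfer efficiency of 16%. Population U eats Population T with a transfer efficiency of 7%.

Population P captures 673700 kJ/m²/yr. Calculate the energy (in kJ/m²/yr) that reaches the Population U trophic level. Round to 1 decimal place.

Population Q: 673700 × 0.08 = 53896 kJ/m²/yr
Population R: 53896 × 0.09 = 4850.64 kJ/m²/yr
Population S: 4850.64 × 0.16 = 776.1024 kJ/m²/yr
Population T: 776.1024 × 0.16 = 124.176384 kJ/m²/yr
Population U: 124.176384 × 0.07 = 8.69234688 kJ/m²/yr

8.7 kJ/m²/yr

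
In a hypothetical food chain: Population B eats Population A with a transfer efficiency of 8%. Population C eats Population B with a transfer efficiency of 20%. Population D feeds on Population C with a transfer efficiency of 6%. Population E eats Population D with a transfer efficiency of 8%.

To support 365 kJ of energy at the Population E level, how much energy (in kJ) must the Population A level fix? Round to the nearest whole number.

Cumulative transfer efficiency: 0.08 × 0.2 × 0.06 × 0.08 = 0.0000768
Population A energy = 365 / 0.0000768 = 4752604 kJ

4752604 kJ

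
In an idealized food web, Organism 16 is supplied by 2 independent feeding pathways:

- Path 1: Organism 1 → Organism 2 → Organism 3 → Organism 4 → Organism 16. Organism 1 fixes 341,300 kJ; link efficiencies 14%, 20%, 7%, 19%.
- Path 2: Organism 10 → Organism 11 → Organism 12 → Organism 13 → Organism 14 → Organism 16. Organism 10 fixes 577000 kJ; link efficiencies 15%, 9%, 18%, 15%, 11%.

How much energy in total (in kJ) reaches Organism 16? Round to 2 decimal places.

150.23 kJ

Path 1: 341300 × 0.14 × 0.2 × 0.07 × 0.19 = 127.10012 kJ
Path 2: 577000 × 0.15 × 0.09 × 0.18 × 0.15 × 0.11 = 23.134815 kJ
Total at Organism 16: 127.10012 + 23.134815 = 150.234935 kJ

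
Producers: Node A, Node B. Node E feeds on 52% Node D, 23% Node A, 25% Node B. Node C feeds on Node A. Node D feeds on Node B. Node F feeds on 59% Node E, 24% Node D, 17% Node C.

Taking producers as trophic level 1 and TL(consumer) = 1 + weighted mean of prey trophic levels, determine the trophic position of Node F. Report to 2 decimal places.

Node C: 1 + 1 = 2
Node D: 1 + 1 = 2
Node E: 1 + (0.52×2 + 0.23×1 + 0.25×1) = 2.52
Node F: 1 + (0.59×2.52 + 0.24×2 + 0.17×2) = 3.3068

3.31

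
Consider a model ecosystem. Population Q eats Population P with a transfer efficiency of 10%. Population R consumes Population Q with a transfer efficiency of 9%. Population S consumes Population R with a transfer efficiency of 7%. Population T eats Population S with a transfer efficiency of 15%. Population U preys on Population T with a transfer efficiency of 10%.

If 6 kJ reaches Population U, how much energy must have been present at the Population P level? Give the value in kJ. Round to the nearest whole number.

Cumulative transfer efficiency: 0.1 × 0.09 × 0.07 × 0.15 × 0.1 = 0.00000945
Population P energy = 6 / 0.00000945 = 634921 kJ

634921 kJ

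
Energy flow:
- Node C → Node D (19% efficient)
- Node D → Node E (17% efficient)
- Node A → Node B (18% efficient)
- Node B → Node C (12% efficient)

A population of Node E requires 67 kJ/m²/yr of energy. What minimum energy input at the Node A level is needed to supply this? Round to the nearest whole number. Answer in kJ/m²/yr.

96033 kJ/m²/yr

Cumulative transfer efficiency: 0.18 × 0.12 × 0.19 × 0.17 = 0.00069768
Node A energy = 67 / 0.00069768 = 96033 kJ/m²/yr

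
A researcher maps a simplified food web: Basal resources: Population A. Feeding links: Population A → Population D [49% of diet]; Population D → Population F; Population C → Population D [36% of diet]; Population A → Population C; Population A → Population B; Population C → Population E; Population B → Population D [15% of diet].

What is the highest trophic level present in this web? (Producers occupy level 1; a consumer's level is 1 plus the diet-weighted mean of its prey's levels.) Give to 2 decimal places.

Population B: 1 + 1 = 2
Population C: 1 + 1 = 2
Population D: 1 + (0.49×1 + 0.15×2 + 0.36×2) = 2.51
Population E: 1 + 2 = 3
Population F: 1 + 2.51 = 3.51

3.51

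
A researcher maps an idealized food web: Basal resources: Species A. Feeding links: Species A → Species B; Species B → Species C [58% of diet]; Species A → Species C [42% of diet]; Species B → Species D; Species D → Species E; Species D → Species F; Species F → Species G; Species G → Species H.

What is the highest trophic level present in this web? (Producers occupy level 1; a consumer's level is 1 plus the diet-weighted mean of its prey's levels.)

Species B: 1 + 1 = 2
Species C: 1 + (0.58×2 + 0.42×1) = 2.58
Species D: 1 + 2 = 3
Species E: 1 + 3 = 4
Species F: 1 + 3 = 4
Species G: 1 + 4 = 5
Species H: 1 + 5 = 6

6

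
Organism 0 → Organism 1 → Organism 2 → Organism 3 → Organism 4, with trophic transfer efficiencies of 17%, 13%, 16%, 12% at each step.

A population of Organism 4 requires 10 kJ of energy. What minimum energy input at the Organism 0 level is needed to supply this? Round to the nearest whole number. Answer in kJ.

23567 kJ

Cumulative transfer efficiency: 0.17 × 0.13 × 0.16 × 0.12 = 0.00042432
Organism 0 energy = 10 / 0.00042432 = 23567 kJ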